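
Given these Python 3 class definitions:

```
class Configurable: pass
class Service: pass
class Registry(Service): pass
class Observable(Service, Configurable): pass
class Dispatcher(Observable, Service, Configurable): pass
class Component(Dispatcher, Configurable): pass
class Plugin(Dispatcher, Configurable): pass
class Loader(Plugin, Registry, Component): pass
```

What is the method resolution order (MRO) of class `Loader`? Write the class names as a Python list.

[Loader, Plugin, Registry, Component, Dispatcher, Observable, Service, Configurable, object]

L[Loader] = Loader + merge(L[Plugin], L[Registry], L[Component], [Plugin Registry Component])
  take Plugin:  [Plugin Dispatcher Observable Service Configurable object] + [Registry Service object] + [Component Dispatcher Observable Service Configurable object] + [Plugin Registry Component]
  take Registry:  [Dispatcher Observable Service Configurable object] + [Registry Service object] + [Component Dispatcher Observable Service Configurable object] + [Registry Component]
  take Component:  [Dispatcher Observable Service Configurable object] + [Service object] + [Component Dispatcher Observable Service Configurable object] + [Component]
  take Dispatcher:  [Dispatcher Observable Service Configurable object] + [Service object] + [Dispatcher Observable Service Configurable object]
  take Observable:  [Observable Service Configurable object] + [Service object] + [Observable Service Configurable object]
  take Service:  [Service Configurable object] + [Service object] + [Service Configurable object]
  take Configurable:  [Configurable object] + [object] + [Configurable object]
  take object:  [object] + [object] + [object]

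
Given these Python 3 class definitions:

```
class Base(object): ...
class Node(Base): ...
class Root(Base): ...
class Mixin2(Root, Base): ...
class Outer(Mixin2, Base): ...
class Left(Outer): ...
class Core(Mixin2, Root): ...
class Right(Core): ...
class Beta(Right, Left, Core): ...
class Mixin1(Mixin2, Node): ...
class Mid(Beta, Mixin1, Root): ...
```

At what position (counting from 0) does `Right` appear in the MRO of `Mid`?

L[Mid] = Mid + merge(L[Beta], L[Mixin1], L[Root], [Beta Mixin1 Root])
  take Beta:  [Beta Right Left Core Outer Mixin2 Root Base object] + [Mixin1 Mixin2 Root Node Base object] + [Root Base object] + [Beta Mixin1 Root]
  take Right:  [Right Left Core Outer Mixin2 Root Base object] + [Mixin1 Mixin2 Root Node Base object] + [Root Base object] + [Mixin1 Root]
  take Left:  [Left Core Outer Mixin2 Root Base object] + [Mixin1 Mixin2 Root Node Base object] + [Root Base object] + [Mixin1 Root]
  take Core:  [Core Outer Mixin2 Root Base object] + [Mixin1 Mixin2 Root Node Base object] + [Root Base object] + [Mixin1 Root]
  take Outer:  [Outer Mixin2 Root Base object] + [Mixin1 Mixin2 Root Node Base object] + [Root Base object] + [Mixin1 Root]
  take Mixin1:  [Mixin2 Root Base object] + [Mixin1 Mixin2 Root Node Base object] + [Root Base object] + [Mixin1 Root]
  take Mixin2:  [Mixin2 Root Base object] + [Mixin2 Root Node Base object] + [Root Base object] + [Root]
  take Root:  [Root Base object] + [Root Node Base object] + [Root Base object] + [Root]
  take Node:  [Base object] + [Node Base object] + [Base object]
  take Base:  [Base object] + [Base object] + [Base object]
  take object:  [object] + [object] + [object]
MRO: Mid Beta Right Left Core Outer Mixin1 Mixin2 Root Node Base object
Right sits at index 2.

2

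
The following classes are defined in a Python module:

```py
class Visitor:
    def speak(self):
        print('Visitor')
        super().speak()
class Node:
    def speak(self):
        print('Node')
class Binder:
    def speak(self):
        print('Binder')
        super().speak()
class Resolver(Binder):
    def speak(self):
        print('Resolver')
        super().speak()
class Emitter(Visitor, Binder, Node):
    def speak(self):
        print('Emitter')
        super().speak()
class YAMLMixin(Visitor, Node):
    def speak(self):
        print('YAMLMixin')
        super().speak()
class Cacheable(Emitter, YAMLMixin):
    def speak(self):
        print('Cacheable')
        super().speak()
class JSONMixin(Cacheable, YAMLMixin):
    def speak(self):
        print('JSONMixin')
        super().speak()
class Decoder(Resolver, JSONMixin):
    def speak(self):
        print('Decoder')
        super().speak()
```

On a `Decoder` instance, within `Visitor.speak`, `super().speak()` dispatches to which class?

L[Decoder] = Decoder + merge(L[Resolver], L[JSONMixin], [Resolver JSONMixin])
  take Resolver:  [Resolver Binder object] + [JSONMixin Cacheable Emitter YAMLMixin Visitor Binder Node object] + [Resolver JSONMixin]
  take JSONMixin:  [Binder object] + [JSONMixin Cacheable Emitter YAMLMixin Visitor Binder Node object] + [JSONMixin]
  take Cacheable:  [Binder object] + [Cacheable Emitter YAMLMixin Visitor Binder Node object]
  take Emitter:  [Binder object] + [Emitter YAMLMixin Visitor Binder Node object]
  take YAMLMixin:  [Binder object] + [YAMLMixin Visitor Binder Node object]
  take Visitor:  [Binder object] + [Visitor Binder Node object]
  take Binder:  [Binder object] + [Binder Node object]
  take Node:  [object] + [Node object]
  take object:  [object] + [object]
MRO: Decoder Resolver JSONMixin Cacheable Emitter YAMLMixin Visitor Binder Node object
super() in Visitor.speak on a Decoder instance goes to the class after Visitor in Decoder's MRO: Binder.

Binder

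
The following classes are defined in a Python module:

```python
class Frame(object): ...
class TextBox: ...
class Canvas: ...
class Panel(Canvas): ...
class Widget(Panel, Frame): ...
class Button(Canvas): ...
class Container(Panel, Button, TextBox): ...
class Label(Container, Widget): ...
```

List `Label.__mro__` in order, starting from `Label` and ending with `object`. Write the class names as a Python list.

[Label, Container, Widget, Panel, Button, Canvas, TextBox, Frame, object]

L[Label] = Label + merge(L[Container], L[Widget], [Container Widget])
  take Container:  [Container Panel Button Canvas TextBox object] + [Widget Panel Canvas Frame object] + [Container Widget]
  take Widget:  [Panel Button Canvas TextBox object] + [Widget Panel Canvas Frame object] + [Widget]
  take Panel:  [Panel Button Canvas TextBox object] + [Panel Canvas Frame object]
  take Button:  [Button Canvas TextBox object] + [Canvas Frame object]
  take Canvas:  [Canvas TextBox object] + [Canvas Frame object]
  take TextBox:  [TextBox object] + [Frame object]
  take Frame:  [object] + [Frame object]
  take object:  [object] + [object]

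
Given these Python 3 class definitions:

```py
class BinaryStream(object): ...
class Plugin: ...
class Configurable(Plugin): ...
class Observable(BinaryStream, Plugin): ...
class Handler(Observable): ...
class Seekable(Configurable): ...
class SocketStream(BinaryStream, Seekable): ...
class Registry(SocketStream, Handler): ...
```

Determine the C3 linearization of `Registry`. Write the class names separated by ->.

Registry -> SocketStream -> Handler -> Observable -> BinaryStream -> Seekable -> Configurable -> Plugin -> object

L[Registry] = Registry + merge(L[SocketStream], L[Handler], [SocketStream Handler])
  take SocketStream:  [SocketStream BinaryStream Seekable Configurable Plugin object] + [Handler Observable BinaryStream Plugin object] + [SocketStream Handler]
  take Handler:  [BinaryStream Seekable Configurable Plugin object] + [Handler Observable BinaryStream Plugin object] + [Handler]
  take Observable:  [BinaryStream Seekable Configurable Plugin object] + [Observable BinaryStream Plugin object]
  take BinaryStream:  [BinaryStream Seekable Configurable Plugin object] + [BinaryStream Plugin object]
  take Seekable:  [Seekable Configurable Plugin object] + [Plugin object]
  take Configurable:  [Configurable Plugin object] + [Plugin object]
  take Plugin:  [Plugin object] + [Plugin object]
  take object:  [object] + [object]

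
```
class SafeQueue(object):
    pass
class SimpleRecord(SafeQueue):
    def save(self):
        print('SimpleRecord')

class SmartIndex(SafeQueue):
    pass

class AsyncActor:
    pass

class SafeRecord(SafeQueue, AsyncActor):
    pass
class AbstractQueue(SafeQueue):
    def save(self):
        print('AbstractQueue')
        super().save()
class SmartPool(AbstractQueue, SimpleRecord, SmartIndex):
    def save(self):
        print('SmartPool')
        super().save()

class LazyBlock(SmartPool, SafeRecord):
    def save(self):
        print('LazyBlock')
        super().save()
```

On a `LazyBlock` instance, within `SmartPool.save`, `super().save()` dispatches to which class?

L[LazyBlock] = LazyBlock + merge(L[SmartPool], L[SafeRecord], [SmartPool SafeRecord])
  take SmartPool:  [SmartPool AbstractQueue SimpleRecord SmartIndex SafeQueue object] + [SafeRecord SafeQueue AsyncActor object] + [SmartPool SafeRecord]
  take AbstractQueue:  [AbstractQueue SimpleRecord SmartIndex SafeQueue object] + [SafeRecord SafeQueue AsyncActor object] + [SafeRecord]
  take SimpleRecord:  [SimpleRecord SmartIndex SafeQueue object] + [SafeRecord SafeQueue AsyncActor object] + [SafeRecord]
  take SmartIndex:  [SmartIndex SafeQueue object] + [SafeRecord SafeQueue AsyncActor object] + [SafeRecord]
  take SafeRecord:  [SafeQueue object] + [SafeRecord SafeQueue AsyncActor object] + [SafeRecord]
  take SafeQueue:  [SafeQueue object] + [SafeQueue AsyncActor object]
  take AsyncActor:  [object] + [AsyncActor object]
  take object:  [object] + [object]
MRO: LazyBlock SmartPool AbstractQueue SimpleRecord SmartIndex SafeRecord SafeQueue AsyncActor object
super() in SmartPool.save on a LazyBlock instance goes to the class after SmartPool in LazyBlock's MRO: AbstractQueue.

AbstractQueue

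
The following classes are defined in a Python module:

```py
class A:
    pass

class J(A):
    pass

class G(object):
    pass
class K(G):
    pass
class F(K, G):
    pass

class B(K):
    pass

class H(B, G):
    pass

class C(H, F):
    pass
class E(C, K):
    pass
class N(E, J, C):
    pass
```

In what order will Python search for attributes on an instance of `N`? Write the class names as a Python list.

[N, E, J, C, H, B, F, K, G, A, object]

L[N] = N + merge(L[E], L[J], L[C], [E J C])
  take E:  [E C H B F K G object] + [J A object] + [C H B F K G object] + [E J C]
  take J:  [C H B F K G object] + [J A object] + [C H B F K G object] + [J C]
  take C:  [C H B F K G object] + [A object] + [C H B F K G object] + [C]
  take H:  [H B F K G object] + [A object] + [H B F K G object]
  take B:  [B F K G object] + [A object] + [B F K G object]
  take F:  [F K G object] + [A object] + [F K G object]
  take K:  [K G object] + [A object] + [K G object]
  take G:  [G object] + [A object] + [G object]
  take A:  [object] + [A object] + [object]
  take object:  [object] + [object] + [object]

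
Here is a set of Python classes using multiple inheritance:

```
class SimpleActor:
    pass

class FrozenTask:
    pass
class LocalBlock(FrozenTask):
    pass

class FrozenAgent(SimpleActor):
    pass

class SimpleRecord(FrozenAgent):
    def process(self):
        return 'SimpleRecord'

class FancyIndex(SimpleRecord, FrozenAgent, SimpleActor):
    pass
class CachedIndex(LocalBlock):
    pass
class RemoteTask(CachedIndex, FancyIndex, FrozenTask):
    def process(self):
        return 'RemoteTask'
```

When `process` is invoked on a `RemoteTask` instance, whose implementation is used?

RemoteTask

L[RemoteTask] = RemoteTask + merge(L[CachedIndex], L[FancyIndex], L[FrozenTask], [CachedIndex FancyIndex FrozenTask])
  take CachedIndex:  [CachedIndex LocalBlock FrozenTask object] + [FancyIndex SimpleRecord FrozenAgent SimpleActor object] + [FrozenTask object] + [CachedIndex FancyIndex FrozenTask]
  take LocalBlock:  [LocalBlock FrozenTask object] + [FancyIndex SimpleRecord FrozenAgent SimpleActor object] + [FrozenTask object] + [FancyIndex FrozenTask]
  take FancyIndex:  [FrozenTask object] + [FancyIndex SimpleRecord FrozenAgent SimpleActor object] + [FrozenTask object] + [FancyIndex FrozenTask]
  take FrozenTask:  [FrozenTask object] + [SimpleRecord FrozenAgent SimpleActor object] + [FrozenTask object] + [FrozenTask]
  take SimpleRecord:  [object] + [SimpleRecord FrozenAgent SimpleActor object] + [object]
  take FrozenAgent:  [object] + [FrozenAgent SimpleActor object] + [object]
  take SimpleActor:  [object] + [SimpleActor object] + [object]
  take object:  [object] + [object] + [object]
MRO: RemoteTask CachedIndex LocalBlock FancyIndex FrozenTask SimpleRecord FrozenAgent SimpleActor object
process is defined in: RemoteTask, SimpleRecord. First along the MRO is RemoteTask.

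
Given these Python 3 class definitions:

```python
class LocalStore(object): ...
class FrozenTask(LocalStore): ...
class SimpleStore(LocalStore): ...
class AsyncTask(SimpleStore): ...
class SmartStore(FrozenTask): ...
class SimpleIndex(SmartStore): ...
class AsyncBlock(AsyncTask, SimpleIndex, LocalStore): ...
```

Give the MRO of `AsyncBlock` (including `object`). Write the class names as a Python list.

[AsyncBlock, AsyncTask, SimpleStore, SimpleIndex, SmartStore, FrozenTask, LocalStore, object]

L[AsyncBlock] = AsyncBlock + merge(L[AsyncTask], L[SimpleIndex], L[LocalStore], [AsyncTask SimpleIndex LocalStore])
  take AsyncTask:  [AsyncTask SimpleStore LocalStore object] + [SimpleIndex SmartStore FrozenTask LocalStore object] + [LocalStore object] + [AsyncTask SimpleIndex LocalStore]
  take SimpleStore:  [SimpleStore LocalStore object] + [SimpleIndex SmartStore FrozenTask LocalStore object] + [LocalStore object] + [SimpleIndex LocalStore]
  take SimpleIndex:  [LocalStore object] + [SimpleIndex SmartStore FrozenTask LocalStore object] + [LocalStore object] + [SimpleIndex LocalStore]
  take SmartStore:  [LocalStore object] + [SmartStore FrozenTask LocalStore object] + [LocalStore object] + [LocalStore]
  take FrozenTask:  [LocalStore object] + [FrozenTask LocalStore object] + [LocalStore object] + [LocalStore]
  take LocalStore:  [LocalStore object] + [LocalStore object] + [LocalStore object] + [LocalStore]
  take object:  [object] + [object] + [object]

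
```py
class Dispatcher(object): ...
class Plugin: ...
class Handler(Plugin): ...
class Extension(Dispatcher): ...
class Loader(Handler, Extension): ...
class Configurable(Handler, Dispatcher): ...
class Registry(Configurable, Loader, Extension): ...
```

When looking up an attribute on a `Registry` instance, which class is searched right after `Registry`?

Configurable

L[Registry] = Registry + merge(L[Configurable], L[Loader], L[Extension], [Configurable Loader Extension])
  take Configurable:  [Configurable Handler Plugin Dispatcher object] + [Loader Handler Plugin Extension Dispatcher object] + [Extension Dispatcher object] + [Configurable Loader Extension]
  take Loader:  [Handler Plugin Dispatcher object] + [Loader Handler Plugin Extension Dispatcher object] + [Extension Dispatcher object] + [Loader Extension]
  take Handler:  [Handler Plugin Dispatcher object] + [Handler Plugin Extension Dispatcher object] + [Extension Dispatcher object] + [Extension]
  take Plugin:  [Plugin Dispatcher object] + [Plugin Extension Dispatcher object] + [Extension Dispatcher object] + [Extension]
  take Extension:  [Dispatcher object] + [Extension Dispatcher object] + [Extension Dispatcher object] + [Extension]
  take Dispatcher:  [Dispatcher object] + [Dispatcher object] + [Dispatcher object]
  take object:  [object] + [object] + [object]
MRO: Registry Configurable Loader Handler Plugin Extension Dispatcher object
Registry is at position 0; next is Configurable.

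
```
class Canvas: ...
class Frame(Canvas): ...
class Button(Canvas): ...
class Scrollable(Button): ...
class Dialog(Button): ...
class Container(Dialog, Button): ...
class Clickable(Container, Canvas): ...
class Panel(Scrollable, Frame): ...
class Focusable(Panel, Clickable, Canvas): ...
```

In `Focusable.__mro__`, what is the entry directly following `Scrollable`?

L[Focusable] = Focusable + merge(L[Panel], L[Clickable], L[Canvas], [Panel Clickable Canvas])
  take Panel:  [Panel Scrollable Button Frame Canvas object] + [Clickable Container Dialog Button Canvas object] + [Canvas object] + [Panel Clickable Canvas]
  take Scrollable:  [Scrollable Button Frame Canvas object] + [Clickable Container Dialog Button Canvas object] + [Canvas object] + [Clickable Canvas]
  take Clickable:  [Button Frame Canvas object] + [Clickable Container Dialog Button Canvas object] + [Canvas object] + [Clickable Canvas]
  take Container:  [Button Frame Canvas object] + [Container Dialog Button Canvas object] + [Canvas object] + [Canvas]
  take Dialog:  [Button Frame Canvas object] + [Dialog Button Canvas object] + [Canvas object] + [Canvas]
  take Button:  [Button Frame Canvas object] + [Button Canvas object] + [Canvas object] + [Canvas]
  take Frame:  [Frame Canvas object] + [Canvas object] + [Canvas object] + [Canvas]
  take Canvas:  [Canvas object] + [Canvas object] + [Canvas object] + [Canvas]
  take object:  [object] + [object] + [object]
MRO: Focusable Panel Scrollable Clickable Container Dialog Button Frame Canvas object
Scrollable is at position 2; next is Clickable.

Clickable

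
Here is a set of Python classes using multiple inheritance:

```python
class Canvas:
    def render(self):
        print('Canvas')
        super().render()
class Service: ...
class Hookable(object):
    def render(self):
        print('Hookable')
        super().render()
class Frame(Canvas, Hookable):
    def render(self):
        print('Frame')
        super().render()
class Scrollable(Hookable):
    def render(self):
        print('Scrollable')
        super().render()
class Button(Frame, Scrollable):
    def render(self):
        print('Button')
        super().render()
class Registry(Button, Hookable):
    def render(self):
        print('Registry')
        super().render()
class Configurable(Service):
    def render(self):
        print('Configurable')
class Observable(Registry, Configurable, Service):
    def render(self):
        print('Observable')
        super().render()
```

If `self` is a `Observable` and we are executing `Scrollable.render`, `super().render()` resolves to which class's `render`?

Hookable

L[Observable] = Observable + merge(L[Registry], L[Configurable], L[Service], [Registry Configurable Service])
  take Registry:  [Registry Button Frame Canvas Scrollable Hookable object] + [Configurable Service object] + [Service object] + [Registry Configurable Service]
  take Button:  [Button Frame Canvas Scrollable Hookable object] + [Configurable Service object] + [Service object] + [Configurable Service]
  take Frame:  [Frame Canvas Scrollable Hookable object] + [Configurable Service object] + [Service object] + [Configurable Service]
  take Canvas:  [Canvas Scrollable Hookable object] + [Configurable Service object] + [Service object] + [Configurable Service]
  take Scrollable:  [Scrollable Hookable object] + [Configurable Service object] + [Service object] + [Configurable Service]
  take Hookable:  [Hookable object] + [Configurable Service object] + [Service object] + [Configurable Service]
  take Configurable:  [object] + [Configurable Service object] + [Service object] + [Configurable Service]
  take Service:  [object] + [Service object] + [Service object] + [Service]
  take object:  [object] + [object] + [object]
MRO: Observable Registry Button Frame Canvas Scrollable Hookable Configurable Service object
super() in Scrollable.render on a Observable instance goes to the class after Scrollable in Observable's MRO: Hookable.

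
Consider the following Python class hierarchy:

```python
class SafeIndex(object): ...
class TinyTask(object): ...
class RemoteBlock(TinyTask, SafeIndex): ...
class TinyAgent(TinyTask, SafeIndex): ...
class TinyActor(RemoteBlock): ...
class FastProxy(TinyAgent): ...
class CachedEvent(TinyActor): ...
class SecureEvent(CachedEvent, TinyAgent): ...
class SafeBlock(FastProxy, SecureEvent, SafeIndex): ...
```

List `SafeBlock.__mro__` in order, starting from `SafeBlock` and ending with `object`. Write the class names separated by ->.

L[SafeBlock] = SafeBlock + merge(L[FastProxy], L[SecureEvent], L[SafeIndex], [FastProxy SecureEvent SafeIndex])
  take FastProxy:  [FastProxy TinyAgent TinyTask SafeIndex object] + [SecureEvent CachedEvent TinyActor RemoteBlock TinyAgent TinyTask SafeIndex object] + [SafeIndex object] + [FastProxy SecureEvent SafeIndex]
  take SecureEvent:  [TinyAgent TinyTask SafeIndex object] + [SecureEvent CachedEvent TinyActor RemoteBlock TinyAgent TinyTask SafeIndex object] + [SafeIndex object] + [SecureEvent SafeIndex]
  take CachedEvent:  [TinyAgent TinyTask SafeIndex object] + [CachedEvent TinyActor RemoteBlock TinyAgent TinyTask SafeIndex object] + [SafeIndex object] + [SafeIndex]
  take TinyActor:  [TinyAgent TinyTask SafeIndex object] + [TinyActor RemoteBlock TinyAgent TinyTask SafeIndex object] + [SafeIndex object] + [SafeIndex]
  take RemoteBlock:  [TinyAgent TinyTask SafeIndex object] + [RemoteBlock TinyAgent TinyTask SafeIndex object] + [SafeIndex object] + [SafeIndex]
  take TinyAgent:  [TinyAgent TinyTask SafeIndex object] + [TinyAgent TinyTask SafeIndex object] + [SafeIndex object] + [SafeIndex]
  take TinyTask:  [TinyTask SafeIndex object] + [TinyTask SafeIndex object] + [SafeIndex object] + [SafeIndex]
  take SafeIndex:  [SafeIndex object] + [SafeIndex object] + [SafeIndex object] + [SafeIndex]
  take object:  [object] + [object] + [object]

SafeBlock -> FastProxy -> SecureEvent -> CachedEvent -> TinyActor -> RemoteBlock -> TinyAgent -> TinyTask -> SafeIndex -> object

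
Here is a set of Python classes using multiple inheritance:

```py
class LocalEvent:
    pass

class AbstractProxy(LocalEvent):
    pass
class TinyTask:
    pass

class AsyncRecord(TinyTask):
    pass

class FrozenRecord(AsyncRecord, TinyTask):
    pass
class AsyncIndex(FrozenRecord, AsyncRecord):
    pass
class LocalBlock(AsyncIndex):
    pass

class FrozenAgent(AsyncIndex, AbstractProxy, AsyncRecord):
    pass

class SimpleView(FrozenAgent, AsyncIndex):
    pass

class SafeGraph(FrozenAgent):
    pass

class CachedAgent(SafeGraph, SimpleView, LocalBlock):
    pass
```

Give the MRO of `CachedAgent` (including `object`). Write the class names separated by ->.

CachedAgent -> SafeGraph -> SimpleView -> FrozenAgent -> LocalBlock -> AsyncIndex -> FrozenRecord -> AbstractProxy -> AsyncRecord -> TinyTask -> LocalEvent -> object

L[CachedAgent] = CachedAgent + merge(L[SafeGraph], L[SimpleView], L[LocalBlock], [SafeGraph SimpleView LocalBlock])
  take SafeGraph:  [SafeGraph FrozenAgent AsyncIndex FrozenRecord AbstractProxy AsyncRecord TinyTask LocalEvent object] + [SimpleView FrozenAgent AsyncIndex FrozenRecord AbstractProxy AsyncRecord TinyTask LocalEvent object] + [LocalBlock AsyncIndex FrozenRecord AsyncRecord TinyTask object] + [SafeGraph SimpleView LocalBlock]
  take SimpleView:  [FrozenAgent AsyncIndex FrozenRecord AbstractProxy AsyncRecord TinyTask LocalEvent object] + [SimpleView FrozenAgent AsyncIndex FrozenRecord AbstractProxy AsyncRecord TinyTask LocalEvent object] + [LocalBlock AsyncIndex FrozenRecord AsyncRecord TinyTask object] + [SimpleView LocalBlock]
  take FrozenAgent:  [FrozenAgent AsyncIndex FrozenRecord AbstractProxy AsyncRecord TinyTask LocalEvent object] + [FrozenAgent AsyncIndex FrozenRecord AbstractProxy AsyncRecord TinyTask LocalEvent object] + [LocalBlock AsyncIndex FrozenRecord AsyncRecord TinyTask object] + [LocalBlock]
  take LocalBlock:  [AsyncIndex FrozenRecord AbstractProxy AsyncRecord TinyTask LocalEvent object] + [AsyncIndex FrozenRecord AbstractProxy AsyncRecord TinyTask LocalEvent object] + [LocalBlock AsyncIndex FrozenRecord AsyncRecord TinyTask object] + [LocalBlock]
  take AsyncIndex:  [AsyncIndex FrozenRecord AbstractProxy AsyncRecord TinyTask LocalEvent object] + [AsyncIndex FrozenRecord AbstractProxy AsyncRecord TinyTask LocalEvent object] + [AsyncIndex FrozenRecord AsyncRecord TinyTask object]
  take FrozenRecord:  [FrozenRecord AbstractProxy AsyncRecord TinyTask LocalEvent object] + [FrozenRecord AbstractProxy AsyncRecord TinyTask LocalEvent object] + [FrozenRecord AsyncRecord TinyTask object]
  take AbstractProxy:  [AbstractProxy AsyncRecord TinyTask LocalEvent object] + [AbstractProxy AsyncRecord TinyTask LocalEvent object] + [AsyncRecord TinyTask object]
  take AsyncRecord:  [AsyncRecord TinyTask LocalEvent object] + [AsyncRecord TinyTask LocalEvent object] + [AsyncRecord TinyTask object]
  take TinyTask:  [TinyTask LocalEvent object] + [TinyTask LocalEvent object] + [TinyTask object]
  take LocalEvent:  [LocalEvent object] + [LocalEvent object] + [object]
  take object:  [object] + [object] + [object]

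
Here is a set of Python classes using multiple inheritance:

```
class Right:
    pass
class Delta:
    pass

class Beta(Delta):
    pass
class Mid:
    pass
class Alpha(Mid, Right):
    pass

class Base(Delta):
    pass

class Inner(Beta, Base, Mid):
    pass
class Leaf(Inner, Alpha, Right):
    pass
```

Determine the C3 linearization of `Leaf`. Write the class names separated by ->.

Leaf -> Inner -> Beta -> Base -> Delta -> Alpha -> Mid -> Right -> object

L[Leaf] = Leaf + merge(L[Inner], L[Alpha], L[Right], [Inner Alpha Right])
  take Inner:  [Inner Beta Base Delta Mid object] + [Alpha Mid Right object] + [Right object] + [Inner Alpha Right]
  take Beta:  [Beta Base Delta Mid object] + [Alpha Mid Right object] + [Right object] + [Alpha Right]
  take Base:  [Base Delta Mid object] + [Alpha Mid Right object] + [Right object] + [Alpha Right]
  take Delta:  [Delta Mid object] + [Alpha Mid Right object] + [Right object] + [Alpha Right]
  take Alpha:  [Mid object] + [Alpha Mid Right object] + [Right object] + [Alpha Right]
  take Mid:  [Mid object] + [Mid Right object] + [Right object] + [Right]
  take Right:  [object] + [Right object] + [Right object] + [Right]
  take object:  [object] + [object] + [object]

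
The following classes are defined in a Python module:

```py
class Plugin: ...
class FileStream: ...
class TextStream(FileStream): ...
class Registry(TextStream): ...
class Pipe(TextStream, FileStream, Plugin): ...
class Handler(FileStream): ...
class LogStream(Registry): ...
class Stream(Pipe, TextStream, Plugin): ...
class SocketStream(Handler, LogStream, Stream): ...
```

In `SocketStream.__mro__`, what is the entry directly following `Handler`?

LogStream

L[SocketStream] = SocketStream + merge(L[Handler], L[LogStream], L[Stream], [Handler LogStream Stream])
  take Handler:  [Handler FileStream object] + [LogStream Registry TextStream FileStream object] + [Stream Pipe TextStream FileStream Plugin object] + [Handler LogStream Stream]
  take LogStream:  [FileStream object] + [LogStream Registry TextStream FileStream object] + [Stream Pipe TextStream FileStream Plugin object] + [LogStream Stream]
  take Registry:  [FileStream object] + [Registry TextStream FileStream object] + [Stream Pipe TextStream FileStream Plugin object] + [Stream]
  take Stream:  [FileStream object] + [TextStream FileStream object] + [Stream Pipe TextStream FileStream Plugin object] + [Stream]
  take Pipe:  [FileStream object] + [TextStream FileStream object] + [Pipe TextStream FileStream Plugin object]
  take TextStream:  [FileStream object] + [TextStream FileStream object] + [TextStream FileStream Plugin object]
  take FileStream:  [FileStream object] + [FileStream object] + [FileStream Plugin object]
  take Plugin:  [object] + [object] + [Plugin object]
  take object:  [object] + [object] + [object]
MRO: SocketStream Handler LogStream Registry Stream Pipe TextStream FileStream Plugin object
Handler is at position 1; next is LogStream.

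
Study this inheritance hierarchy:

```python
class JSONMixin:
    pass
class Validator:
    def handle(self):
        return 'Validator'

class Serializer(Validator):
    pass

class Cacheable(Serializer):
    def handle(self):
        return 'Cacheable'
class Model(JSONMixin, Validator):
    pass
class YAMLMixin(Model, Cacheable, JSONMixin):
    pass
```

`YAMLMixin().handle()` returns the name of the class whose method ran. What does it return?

Cacheable

L[YAMLMixin] = YAMLMixin + merge(L[Model], L[Cacheable], L[JSONMixin], [Model Cacheable JSONMixin])
  take Model:  [Model JSONMixin Validator object] + [Cacheable Serializer Validator object] + [JSONMixin object] + [Model Cacheable JSONMixin]
  take Cacheable:  [JSONMixin Validator object] + [Cacheable Serializer Validator object] + [JSONMixin object] + [Cacheable JSONMixin]
  take JSONMixin:  [JSONMixin Validator object] + [Serializer Validator object] + [JSONMixin object] + [JSONMixin]
  take Serializer:  [Validator object] + [Serializer Validator object] + [object]
  take Validator:  [Validator object] + [Validator object] + [object]
  take object:  [object] + [object] + [object]
MRO: YAMLMixin Model Cacheable JSONMixin Serializer Validator object
handle is defined in: Cacheable, Validator. First along the MRO is Cacheable.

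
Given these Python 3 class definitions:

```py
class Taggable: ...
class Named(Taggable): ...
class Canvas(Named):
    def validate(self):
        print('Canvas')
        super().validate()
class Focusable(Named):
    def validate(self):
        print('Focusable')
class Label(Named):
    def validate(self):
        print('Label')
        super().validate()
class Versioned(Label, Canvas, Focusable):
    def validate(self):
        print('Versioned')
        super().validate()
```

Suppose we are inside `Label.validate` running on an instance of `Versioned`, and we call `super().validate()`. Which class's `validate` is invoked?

Canvas

L[Versioned] = Versioned + merge(L[Label], L[Canvas], L[Focusable], [Label Canvas Focusable])
  take Label:  [Label Named Taggable object] + [Canvas Named Taggable object] + [Focusable Named Taggable object] + [Label Canvas Focusable]
  take Canvas:  [Named Taggable object] + [Canvas Named Taggable object] + [Focusable Named Taggable object] + [Canvas Focusable]
  take Focusable:  [Named Taggable object] + [Named Taggable object] + [Focusable Named Taggable object] + [Focusable]
  take Named:  [Named Taggable object] + [Named Taggable object] + [Named Taggable object]
  take Taggable:  [Taggable object] + [Taggable object] + [Taggable object]
  take object:  [object] + [object] + [object]
MRO: Versioned Label Canvas Focusable Named Taggable object
super() in Label.validate on a Versioned instance goes to the class after Label in Versioned's MRO: Canvas.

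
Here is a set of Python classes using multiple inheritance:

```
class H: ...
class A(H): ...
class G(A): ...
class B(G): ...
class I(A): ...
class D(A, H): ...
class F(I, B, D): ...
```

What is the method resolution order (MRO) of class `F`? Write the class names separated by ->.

F -> I -> B -> G -> D -> A -> H -> object

L[F] = F + merge(L[I], L[B], L[D], [I B D])
  take I:  [I A H object] + [B G A H object] + [D A H object] + [I B D]
  take B:  [A H object] + [B G A H object] + [D A H object] + [B D]
  take G:  [A H object] + [G A H object] + [D A H object] + [D]
  take D:  [A H object] + [A H object] + [D A H object] + [D]
  take A:  [A H object] + [A H object] + [A H object]
  take H:  [H object] + [H object] + [H object]
  take object:  [object] + [object] + [object]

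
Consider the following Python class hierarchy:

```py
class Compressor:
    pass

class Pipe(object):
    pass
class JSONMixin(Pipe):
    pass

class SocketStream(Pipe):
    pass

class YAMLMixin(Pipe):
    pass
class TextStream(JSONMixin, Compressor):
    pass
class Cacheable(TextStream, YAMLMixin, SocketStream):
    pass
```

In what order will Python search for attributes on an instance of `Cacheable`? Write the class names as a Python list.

[Cacheable, TextStream, JSONMixin, YAMLMixin, SocketStream, Pipe, Compressor, object]

L[Cacheable] = Cacheable + merge(L[TextStream], L[YAMLMixin], L[SocketStream], [TextStream YAMLMixin SocketStream])
  take TextStream:  [TextStream JSONMixin Pipe Compressor object] + [YAMLMixin Pipe object] + [SocketStream Pipe object] + [TextStream YAMLMixin SocketStream]
  take JSONMixin:  [JSONMixin Pipe Compressor object] + [YAMLMixin Pipe object] + [SocketStream Pipe object] + [YAMLMixin SocketStream]
  take YAMLMixin:  [Pipe Compressor object] + [YAMLMixin Pipe object] + [SocketStream Pipe object] + [YAMLMixin SocketStream]
  take SocketStream:  [Pipe Compressor object] + [Pipe object] + [SocketStream Pipe object] + [SocketStream]
  take Pipe:  [Pipe Compressor object] + [Pipe object] + [Pipe object]
  take Compressor:  [Compressor object] + [object] + [object]
  take object:  [object] + [object] + [object]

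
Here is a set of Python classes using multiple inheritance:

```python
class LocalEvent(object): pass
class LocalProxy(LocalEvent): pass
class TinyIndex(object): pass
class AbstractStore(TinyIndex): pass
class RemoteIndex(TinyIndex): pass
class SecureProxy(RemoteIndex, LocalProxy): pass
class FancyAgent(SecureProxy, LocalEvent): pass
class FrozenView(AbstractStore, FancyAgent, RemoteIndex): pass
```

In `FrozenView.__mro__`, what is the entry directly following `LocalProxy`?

LocalEvent

L[FrozenView] = FrozenView + merge(L[AbstractStore], L[FancyAgent], L[RemoteIndex], [AbstractStore FancyAgent RemoteIndex])
  take AbstractStore:  [AbstractStore TinyIndex object] + [FancyAgent SecureProxy RemoteIndex TinyIndex LocalProxy LocalEvent object] + [RemoteIndex TinyIndex object] + [AbstractStore FancyAgent RemoteIndex]
  take FancyAgent:  [TinyIndex object] + [FancyAgent SecureProxy RemoteIndex TinyIndex LocalProxy LocalEvent object] + [RemoteIndex TinyIndex object] + [FancyAgent RemoteIndex]
  take SecureProxy:  [TinyIndex object] + [SecureProxy RemoteIndex TinyIndex LocalProxy LocalEvent object] + [RemoteIndex TinyIndex object] + [RemoteIndex]
  take RemoteIndex:  [TinyIndex object] + [RemoteIndex TinyIndex LocalProxy LocalEvent object] + [RemoteIndex TinyIndex object] + [RemoteIndex]
  take TinyIndex:  [TinyIndex object] + [TinyIndex LocalProxy LocalEvent object] + [TinyIndex object]
  take LocalProxy:  [object] + [LocalProxy LocalEvent object] + [object]
  take LocalEvent:  [object] + [LocalEvent object] + [object]
  take object:  [object] + [object] + [object]
MRO: FrozenView AbstractStore FancyAgent SecureProxy RemoteIndex TinyIndex LocalProxy LocalEvent object
LocalProxy is at position 6; next is LocalEvent.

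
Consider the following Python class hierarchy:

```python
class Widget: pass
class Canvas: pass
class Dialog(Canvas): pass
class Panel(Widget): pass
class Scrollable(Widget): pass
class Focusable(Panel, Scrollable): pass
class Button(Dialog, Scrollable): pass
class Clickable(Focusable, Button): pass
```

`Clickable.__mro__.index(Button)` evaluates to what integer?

L[Clickable] = Clickable + merge(L[Focusable], L[Button], [Focusable Button])
  take Focusable:  [Focusable Panel Scrollable Widget object] + [Button Dialog Canvas Scrollable Widget object] + [Focusable Button]
  take Panel:  [Panel Scrollable Widget object] + [Button Dialog Canvas Scrollable Widget object] + [Button]
  take Button:  [Scrollable Widget object] + [Button Dialog Canvas Scrollable Widget object] + [Button]
  take Dialog:  [Scrollable Widget object] + [Dialog Canvas Scrollable Widget object]
  take Canvas:  [Scrollable Widget object] + [Canvas Scrollable Widget object]
  take Scrollable:  [Scrollable Widget object] + [Scrollable Widget object]
  take Widget:  [Widget object] + [Widget object]
  take object:  [object] + [object]
MRO: Clickable Focusable Panel Button Dialog Canvas Scrollable Widget object
Button sits at index 3.

3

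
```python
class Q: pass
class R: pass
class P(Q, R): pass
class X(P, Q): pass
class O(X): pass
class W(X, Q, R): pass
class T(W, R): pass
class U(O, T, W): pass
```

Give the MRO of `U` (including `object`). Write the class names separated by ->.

U -> O -> T -> W -> X -> P -> Q -> R -> object

L[U] = U + merge(L[O], L[T], L[W], [O T W])
  take O:  [O X P Q R object] + [T W X P Q R object] + [W X P Q R object] + [O T W]
  take T:  [X P Q R object] + [T W X P Q R object] + [W X P Q R object] + [T W]
  take W:  [X P Q R object] + [W X P Q R object] + [W X P Q R object] + [W]
  take X:  [X P Q R object] + [X P Q R object] + [X P Q R object]
  take P:  [P Q R object] + [P Q R object] + [P Q R object]
  take Q:  [Q R object] + [Q R object] + [Q R object]
  take R:  [R object] + [R object] + [R object]
  take object:  [object] + [object] + [object]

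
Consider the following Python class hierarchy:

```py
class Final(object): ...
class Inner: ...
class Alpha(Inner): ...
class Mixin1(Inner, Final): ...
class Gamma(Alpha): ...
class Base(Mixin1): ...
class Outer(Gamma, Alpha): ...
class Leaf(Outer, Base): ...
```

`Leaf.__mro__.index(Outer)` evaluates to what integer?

1

L[Leaf] = Leaf + merge(L[Outer], L[Base], [Outer Base])
  take Outer:  [Outer Gamma Alpha Inner object] + [Base Mixin1 Inner Final object] + [Outer Base]
  take Gamma:  [Gamma Alpha Inner object] + [Base Mixin1 Inner Final object] + [Base]
  take Alpha:  [Alpha Inner object] + [Base Mixin1 Inner Final object] + [Base]
  take Base:  [Inner object] + [Base Mixin1 Inner Final object] + [Base]
  take Mixin1:  [Inner object] + [Mixin1 Inner Final object]
  take Inner:  [Inner object] + [Inner Final object]
  take Final:  [object] + [Final object]
  take object:  [object] + [object]
MRO: Leaf Outer Gamma Alpha Base Mixin1 Inner Final object
Outer sits at index 1.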